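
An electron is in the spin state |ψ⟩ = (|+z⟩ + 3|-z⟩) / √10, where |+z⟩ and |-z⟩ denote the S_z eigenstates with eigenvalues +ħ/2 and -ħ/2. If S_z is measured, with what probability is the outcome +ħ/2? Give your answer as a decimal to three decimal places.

The +ħ/2 outcome corresponds to |+z⟩. Its amplitude in |ψ⟩ is 1/√10.
P = |1|² / 10 = 1/10.

0.100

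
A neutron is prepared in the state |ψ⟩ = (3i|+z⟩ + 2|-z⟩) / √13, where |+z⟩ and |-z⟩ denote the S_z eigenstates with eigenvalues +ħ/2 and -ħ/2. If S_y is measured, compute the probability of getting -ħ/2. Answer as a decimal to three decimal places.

0.962

|-y⟩ = (|+z⟩ - i|-z⟩)/√2, so ⟨-y|ψ⟩ = (5i) / (√2·√13).
P = |5i|² / 26 = 25/26.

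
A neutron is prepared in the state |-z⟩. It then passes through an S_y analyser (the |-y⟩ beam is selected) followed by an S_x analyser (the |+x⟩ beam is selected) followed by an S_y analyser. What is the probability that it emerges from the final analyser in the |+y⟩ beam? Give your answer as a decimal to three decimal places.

0.125

First analyser (S_y): from |-z⟩, P(|-y⟩) = 1/2.
After stage 1 the state is |-y⟩; P(|+x⟩) = |⟨+x|-y⟩|² = 1/2.
After stage 2 the state is |+x⟩; P(|+y⟩) = |⟨+y|+x⟩|² = 1/2.
Joint probability = 1/2 × 1/2 × 1/2 = 0.125.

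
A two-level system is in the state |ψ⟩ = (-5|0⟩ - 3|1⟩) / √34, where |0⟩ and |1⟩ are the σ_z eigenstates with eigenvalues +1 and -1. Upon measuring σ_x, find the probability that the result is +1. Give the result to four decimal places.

0.9412

|+x⟩ = (|0⟩ + |1⟩)/√2, so ⟨+x|ψ⟩ = (-8) / (√2·√34).
P = |-8|² / 68 = 64/68.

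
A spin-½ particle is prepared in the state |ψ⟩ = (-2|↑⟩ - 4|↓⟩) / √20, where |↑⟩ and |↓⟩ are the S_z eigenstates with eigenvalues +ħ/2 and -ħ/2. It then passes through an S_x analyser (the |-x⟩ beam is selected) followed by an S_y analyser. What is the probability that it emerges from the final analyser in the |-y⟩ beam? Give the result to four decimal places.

First analyser (S_x): P(|-x⟩) = |⟨-x|ψ⟩|² = 4/40.
After stage 1 the state is |-x⟩; P(|-y⟩) = |⟨-y|-x⟩|² = 1/2.
Joint probability = 4/40 × 1/2 = 0.0500.

0.0500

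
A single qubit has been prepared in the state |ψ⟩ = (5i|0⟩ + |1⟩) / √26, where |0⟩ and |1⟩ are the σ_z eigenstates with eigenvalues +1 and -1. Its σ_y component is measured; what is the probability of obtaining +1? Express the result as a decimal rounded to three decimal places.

|+y⟩ = (|0⟩ + i|1⟩)/√2, so ⟨+y|ψ⟩ = (4i) / (√2·√26).
P = |4i|² / 52 = 16/52.

0.308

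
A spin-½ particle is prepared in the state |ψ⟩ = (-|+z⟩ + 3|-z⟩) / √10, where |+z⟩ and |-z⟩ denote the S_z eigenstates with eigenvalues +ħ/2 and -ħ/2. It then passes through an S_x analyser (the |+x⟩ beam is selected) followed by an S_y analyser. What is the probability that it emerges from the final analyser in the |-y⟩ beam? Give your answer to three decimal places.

0.100

First analyser (S_x): P(|+x⟩) = |⟨+x|ψ⟩|² = 4/20.
After stage 1 the state is |+x⟩; P(|-y⟩) = |⟨-y|+x⟩|² = 1/2.
Joint probability = 4/20 × 1/2 = 0.100.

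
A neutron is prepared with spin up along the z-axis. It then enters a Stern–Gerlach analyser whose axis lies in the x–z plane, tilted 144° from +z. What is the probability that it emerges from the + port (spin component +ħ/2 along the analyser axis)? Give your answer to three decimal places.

0.095

For spin-½, the probability of finding spin-up along an axis at angle θ to the initial spin direction is cos²(θ/2); spin-down is sin²(θ/2).
θ = 144°, so P = cos²(72°) ≈ 0.095.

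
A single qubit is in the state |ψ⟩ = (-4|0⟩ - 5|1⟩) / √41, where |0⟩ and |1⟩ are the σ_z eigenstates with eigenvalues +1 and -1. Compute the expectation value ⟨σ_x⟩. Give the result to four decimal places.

0.9756

⟨σ_x⟩ = 2 Re(a* b)/(|a|²+|b|²) with a = -4, b = -5.
a* b = 20, so ⟨σ_x⟩ = 40/41.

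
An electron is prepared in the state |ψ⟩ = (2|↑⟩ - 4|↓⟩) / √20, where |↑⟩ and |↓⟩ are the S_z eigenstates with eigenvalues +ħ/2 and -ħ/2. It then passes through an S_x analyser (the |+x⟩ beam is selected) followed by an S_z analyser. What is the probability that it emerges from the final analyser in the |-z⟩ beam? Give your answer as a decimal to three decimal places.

First analyser (S_x): P(|+x⟩) = |⟨+x|ψ⟩|² = 4/40.
After stage 1 the state is |+x⟩; P(|-z⟩) = |⟨-z|+x⟩|² = 1/2.
Joint probability = 4/40 × 1/2 = 0.050.

0.050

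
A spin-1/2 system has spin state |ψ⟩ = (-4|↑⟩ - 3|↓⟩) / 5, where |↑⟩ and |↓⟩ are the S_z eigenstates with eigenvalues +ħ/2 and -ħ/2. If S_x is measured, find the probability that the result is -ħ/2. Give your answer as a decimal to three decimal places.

|-x⟩ = (|↑⟩ - |↓⟩)/√2, so ⟨-x|ψ⟩ = (-1) / (√2·5).
P = |-1|² / 50 = 1/50.

0.020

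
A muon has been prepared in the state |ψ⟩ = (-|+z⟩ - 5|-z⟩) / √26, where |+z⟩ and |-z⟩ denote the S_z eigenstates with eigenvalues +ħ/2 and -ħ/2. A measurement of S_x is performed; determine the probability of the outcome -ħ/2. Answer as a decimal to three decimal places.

0.308

|-x⟩ = (|+z⟩ - |-z⟩)/√2, so ⟨-x|ψ⟩ = (4) / (√2·√26).
P = |4|² / 52 = 16/52.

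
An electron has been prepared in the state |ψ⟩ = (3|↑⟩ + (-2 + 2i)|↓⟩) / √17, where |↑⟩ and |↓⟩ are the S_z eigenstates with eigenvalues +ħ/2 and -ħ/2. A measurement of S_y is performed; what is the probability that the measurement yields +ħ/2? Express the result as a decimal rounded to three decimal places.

|+y⟩ = (|↑⟩ + i|↓⟩)/√2, so ⟨+y|ψ⟩ = (5 + 2i) / (√2·√17).
P = |5 + 2i|² / 34 = 29/34.

0.853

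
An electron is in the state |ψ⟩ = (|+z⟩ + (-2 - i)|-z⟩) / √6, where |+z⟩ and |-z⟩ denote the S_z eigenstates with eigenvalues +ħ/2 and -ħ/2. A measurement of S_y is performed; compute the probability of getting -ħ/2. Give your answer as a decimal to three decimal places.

0.667

|-y⟩ = (|+z⟩ - i|-z⟩)/√2, so ⟨-y|ψ⟩ = (2 - 2i) / (√2·√6).
P = |2 - 2i|² / 12 = 8/12.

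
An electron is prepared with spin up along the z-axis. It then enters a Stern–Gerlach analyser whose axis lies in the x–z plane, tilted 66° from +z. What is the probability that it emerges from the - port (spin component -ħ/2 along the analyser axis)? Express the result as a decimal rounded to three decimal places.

For spin-½, the probability of finding spin-up along an axis at angle θ to the initial spin direction is cos²(θ/2); spin-down is sin²(θ/2).
θ = 66°, so P = sin²(33°) ≈ 0.297.

0.297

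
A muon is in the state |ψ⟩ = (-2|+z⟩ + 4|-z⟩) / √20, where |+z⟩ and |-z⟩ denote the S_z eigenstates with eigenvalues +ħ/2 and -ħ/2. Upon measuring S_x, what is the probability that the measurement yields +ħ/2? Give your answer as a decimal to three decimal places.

0.100

|+x⟩ = (|+z⟩ + |-z⟩)/√2, so ⟨+x|ψ⟩ = (2) / (√2·√20).
P = |2|² / 40 = 4/40.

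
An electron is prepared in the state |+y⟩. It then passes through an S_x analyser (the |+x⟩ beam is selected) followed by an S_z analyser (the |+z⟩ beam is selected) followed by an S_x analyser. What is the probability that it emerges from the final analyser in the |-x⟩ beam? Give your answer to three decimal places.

First analyser (S_x): from |+y⟩, P(|+x⟩) = 1/2.
After stage 1 the state is |+x⟩; P(|+z⟩) = |⟨+z|+x⟩|² = 1/2.
After stage 2 the state is |+z⟩; P(|-x⟩) = |⟨-x|+z⟩|² = 1/2.
Joint probability = 1/2 × 1/2 × 1/2 = 0.125.

0.125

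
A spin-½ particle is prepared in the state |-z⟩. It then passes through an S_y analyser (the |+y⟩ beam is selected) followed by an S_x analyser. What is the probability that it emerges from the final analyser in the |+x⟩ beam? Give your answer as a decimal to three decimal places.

0.250

First analyser (S_y): from |-z⟩, P(|+y⟩) = 1/2.
After stage 1 the state is |+y⟩; P(|+x⟩) = |⟨+x|+y⟩|² = 1/2.
Joint probability = 1/2 × 1/2 = 0.250.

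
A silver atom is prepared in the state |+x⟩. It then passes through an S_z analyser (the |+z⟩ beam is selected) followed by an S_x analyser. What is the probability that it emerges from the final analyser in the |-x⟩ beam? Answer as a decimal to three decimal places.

First analyser (S_z): from |+x⟩, P(|+z⟩) = 1/2.
After stage 1 the state is |+z⟩; P(|-x⟩) = |⟨-x|+z⟩|² = 1/2.
Joint probability = 1/2 × 1/2 = 0.250.

0.250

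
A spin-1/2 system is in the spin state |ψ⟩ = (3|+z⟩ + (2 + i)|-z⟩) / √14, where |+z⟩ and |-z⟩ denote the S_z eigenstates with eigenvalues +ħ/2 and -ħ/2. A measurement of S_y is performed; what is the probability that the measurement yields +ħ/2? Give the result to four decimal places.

0.7143

|+y⟩ = (|+z⟩ + i|-z⟩)/√2, so ⟨+y|ψ⟩ = (4 - 2i) / (√2·√14).
P = |4 - 2i|² / 28 = 20/28.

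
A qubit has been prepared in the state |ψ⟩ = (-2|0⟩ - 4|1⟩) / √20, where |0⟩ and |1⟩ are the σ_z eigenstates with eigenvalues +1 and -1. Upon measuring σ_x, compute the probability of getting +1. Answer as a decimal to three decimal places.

0.900

|+x⟩ = (|0⟩ + |1⟩)/√2, so ⟨+x|ψ⟩ = (-6) / (√2·√20).
P = |-6|² / 40 = 36/40.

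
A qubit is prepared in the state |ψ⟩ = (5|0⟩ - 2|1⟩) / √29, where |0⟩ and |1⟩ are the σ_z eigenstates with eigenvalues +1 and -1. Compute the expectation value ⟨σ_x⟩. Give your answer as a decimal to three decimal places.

⟨σ_x⟩ = 2 Re(a* b)/(|a|²+|b|²) with a = 5, b = -2.
a* b = -10, so ⟨σ_x⟩ = -20/29.

-0.690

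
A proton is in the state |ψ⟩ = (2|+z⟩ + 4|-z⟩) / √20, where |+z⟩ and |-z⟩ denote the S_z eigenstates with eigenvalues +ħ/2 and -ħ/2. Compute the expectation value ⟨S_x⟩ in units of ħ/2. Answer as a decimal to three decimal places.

⟨σ_x⟩ = 2 Re(a* b)/(|a|²+|b|²) with a = 2, b = 4.
a* b = 8, so ⟨σ_x⟩ = 16/20.
⟨S_x⟩ = (ħ/2)·⟨σ_x⟩.

0.800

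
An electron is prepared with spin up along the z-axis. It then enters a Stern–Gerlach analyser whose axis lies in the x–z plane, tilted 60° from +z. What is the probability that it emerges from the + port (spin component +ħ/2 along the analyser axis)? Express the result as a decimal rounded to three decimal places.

0.750

For spin-½, the probability of finding spin-up along an axis at angle θ to the initial spin direction is cos²(θ/2); spin-down is sin²(θ/2).
θ = 60°, so P = cos²(30°) ≈ 0.750.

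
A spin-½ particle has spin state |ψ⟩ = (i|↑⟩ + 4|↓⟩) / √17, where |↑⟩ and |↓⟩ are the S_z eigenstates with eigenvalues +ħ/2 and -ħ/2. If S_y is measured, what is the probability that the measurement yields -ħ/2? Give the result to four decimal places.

|-y⟩ = (|↑⟩ - i|↓⟩)/√2, so ⟨-y|ψ⟩ = (5i) / (√2·√17).
P = |5i|² / 34 = 25/34.

0.7353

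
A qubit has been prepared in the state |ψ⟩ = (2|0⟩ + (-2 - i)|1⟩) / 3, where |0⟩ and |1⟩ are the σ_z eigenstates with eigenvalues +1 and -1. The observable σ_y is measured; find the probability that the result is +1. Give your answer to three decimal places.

0.278

|+y⟩ = (|0⟩ + i|1⟩)/√2, so ⟨+y|ψ⟩ = (1 + 2i) / (√2·3).
P = |1 + 2i|² / 18 = 5/18.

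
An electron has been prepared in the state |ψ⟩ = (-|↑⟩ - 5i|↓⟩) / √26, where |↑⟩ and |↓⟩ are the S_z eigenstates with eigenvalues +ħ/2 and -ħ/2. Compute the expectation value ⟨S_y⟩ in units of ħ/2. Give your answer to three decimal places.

0.385

⟨σ_y⟩ = 2 Im(a* b)/(|a|²+|b|²) with a = -1, b = -5i.
a* b = 5i, so ⟨σ_y⟩ = 10/26.
⟨S_y⟩ = (ħ/2)·⟨σ_y⟩.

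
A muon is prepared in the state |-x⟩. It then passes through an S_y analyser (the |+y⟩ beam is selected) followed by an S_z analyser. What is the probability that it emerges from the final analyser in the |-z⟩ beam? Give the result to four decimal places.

0.2500

First analyser (S_y): from |-x⟩, P(|+y⟩) = 1/2.
After stage 1 the state is |+y⟩; P(|-z⟩) = |⟨-z|+y⟩|² = 1/2.
Joint probability = 1/2 × 1/2 = 0.2500.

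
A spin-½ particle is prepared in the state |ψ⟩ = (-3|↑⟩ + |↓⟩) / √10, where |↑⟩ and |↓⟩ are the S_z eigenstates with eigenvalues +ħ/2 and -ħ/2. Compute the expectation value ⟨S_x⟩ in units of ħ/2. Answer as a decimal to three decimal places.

⟨σ_x⟩ = 2 Re(a* b)/(|a|²+|b|²) with a = -3, b = 1.
a* b = -3, so ⟨σ_x⟩ = -6/10.
⟨S_x⟩ = (ħ/2)·⟨σ_x⟩.

-0.600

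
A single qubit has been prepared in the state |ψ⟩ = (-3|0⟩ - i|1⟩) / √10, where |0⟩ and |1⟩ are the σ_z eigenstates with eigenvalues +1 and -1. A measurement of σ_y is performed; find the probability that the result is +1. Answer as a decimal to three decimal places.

0.800

|+y⟩ = (|0⟩ + i|1⟩)/√2, so ⟨+y|ψ⟩ = (-4) / (√2·√10).
P = |-4|² / 20 = 16/20.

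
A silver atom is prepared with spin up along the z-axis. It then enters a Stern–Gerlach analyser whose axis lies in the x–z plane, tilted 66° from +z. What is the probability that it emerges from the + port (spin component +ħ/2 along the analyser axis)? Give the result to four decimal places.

For spin-½, the probability of finding spin-up along an axis at angle θ to the initial spin direction is cos²(θ/2); spin-down is sin²(θ/2).
θ = 66°, so P = cos²(33°) ≈ 0.7034.

0.7034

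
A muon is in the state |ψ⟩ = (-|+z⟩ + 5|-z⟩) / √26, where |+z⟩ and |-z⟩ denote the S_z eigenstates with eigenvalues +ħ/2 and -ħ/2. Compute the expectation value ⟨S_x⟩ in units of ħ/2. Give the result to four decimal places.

⟨σ_x⟩ = 2 Re(a* b)/(|a|²+|b|²) with a = -1, b = 5.
a* b = -5, so ⟨σ_x⟩ = -10/26.
⟨S_x⟩ = (ħ/2)·⟨σ_x⟩.

-0.3846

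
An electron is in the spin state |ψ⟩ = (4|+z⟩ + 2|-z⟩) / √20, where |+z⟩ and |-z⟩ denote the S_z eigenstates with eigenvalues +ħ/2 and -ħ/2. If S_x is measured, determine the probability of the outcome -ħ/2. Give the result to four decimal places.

|-x⟩ = (|+z⟩ - |-z⟩)/√2, so ⟨-x|ψ⟩ = (2) / (√2·√20).
P = |2|² / 40 = 4/40.

0.1000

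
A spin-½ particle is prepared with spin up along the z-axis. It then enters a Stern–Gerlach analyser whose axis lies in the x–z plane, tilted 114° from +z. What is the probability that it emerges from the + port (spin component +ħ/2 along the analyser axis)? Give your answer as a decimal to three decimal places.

0.297

For spin-½, the probability of finding spin-up along an axis at angle θ to the initial spin direction is cos²(θ/2); spin-down is sin²(θ/2).
θ = 114°, so P = cos²(57°) ≈ 0.297.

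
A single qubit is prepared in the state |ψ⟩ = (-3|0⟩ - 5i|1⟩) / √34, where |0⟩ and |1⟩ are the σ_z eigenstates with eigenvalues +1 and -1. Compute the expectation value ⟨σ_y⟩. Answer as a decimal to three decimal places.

0.882

⟨σ_y⟩ = 2 Im(a* b)/(|a|²+|b|²) with a = -3, b = -5i.
a* b = 15i, so ⟨σ_y⟩ = 30/34.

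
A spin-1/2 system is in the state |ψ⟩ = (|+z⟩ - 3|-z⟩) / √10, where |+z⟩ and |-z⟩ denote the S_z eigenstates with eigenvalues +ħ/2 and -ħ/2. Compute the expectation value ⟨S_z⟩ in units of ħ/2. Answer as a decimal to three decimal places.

⟨σ_z⟩ = |a|² - |b|² divided by |a|²+|b|², with a, b the |+z⟩, |-z⟩ amplitudes.
= (1 - 9)/10 = -8/10.
⟨S_z⟩ = (ħ/2)·⟨σ_z⟩.

-0.800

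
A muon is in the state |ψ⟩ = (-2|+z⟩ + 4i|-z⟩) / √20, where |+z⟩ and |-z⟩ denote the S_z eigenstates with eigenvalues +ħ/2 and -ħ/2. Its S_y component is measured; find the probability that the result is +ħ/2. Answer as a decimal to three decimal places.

|+y⟩ = (|+z⟩ + i|-z⟩)/√2, so ⟨+y|ψ⟩ = (2) / (√2·√20).
P = |2|² / 40 = 4/40.

0.100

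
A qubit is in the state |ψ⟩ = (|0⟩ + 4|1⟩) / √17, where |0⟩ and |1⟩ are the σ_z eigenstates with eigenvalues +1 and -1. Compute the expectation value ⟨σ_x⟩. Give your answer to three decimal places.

⟨σ_x⟩ = 2 Re(a* b)/(|a|²+|b|²) with a = 1, b = 4.
a* b = 4, so ⟨σ_x⟩ = 8/17.

0.471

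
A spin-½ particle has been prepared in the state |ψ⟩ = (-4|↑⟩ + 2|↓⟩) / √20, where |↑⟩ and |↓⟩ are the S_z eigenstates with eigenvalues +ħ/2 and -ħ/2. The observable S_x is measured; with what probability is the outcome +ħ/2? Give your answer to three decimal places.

0.100

|+x⟩ = (|↑⟩ + |↓⟩)/√2, so ⟨+x|ψ⟩ = (-2) / (√2·√20).
P = |-2|² / 40 = 4/40.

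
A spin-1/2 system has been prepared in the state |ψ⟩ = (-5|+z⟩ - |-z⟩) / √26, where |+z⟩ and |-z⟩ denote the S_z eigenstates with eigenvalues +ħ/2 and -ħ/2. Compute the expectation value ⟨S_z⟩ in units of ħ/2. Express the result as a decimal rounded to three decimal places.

⟨σ_z⟩ = |a|² - |b|² divided by |a|²+|b|², with a, b the |+z⟩, |-z⟩ amplitudes.
= (25 - 1)/26 = 24/26.
⟨S_z⟩ = (ħ/2)·⟨σ_z⟩.

0.923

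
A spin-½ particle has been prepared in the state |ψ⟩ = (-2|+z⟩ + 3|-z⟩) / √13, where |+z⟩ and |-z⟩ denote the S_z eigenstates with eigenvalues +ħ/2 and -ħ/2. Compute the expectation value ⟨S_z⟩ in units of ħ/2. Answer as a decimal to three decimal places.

⟨σ_z⟩ = |a|² - |b|² divided by |a|²+|b|², with a, b the |+z⟩, |-z⟩ amplitudes.
= (4 - 9)/13 = -5/13.
⟨S_z⟩ = (ħ/2)·⟨σ_z⟩.

-0.385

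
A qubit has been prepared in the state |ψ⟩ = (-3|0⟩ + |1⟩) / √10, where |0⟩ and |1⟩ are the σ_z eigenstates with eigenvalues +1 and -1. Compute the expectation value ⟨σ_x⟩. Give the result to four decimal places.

⟨σ_x⟩ = 2 Re(a* b)/(|a|²+|b|²) with a = -3, b = 1.
a* b = -3, so ⟨σ_x⟩ = -6/10.

-0.6000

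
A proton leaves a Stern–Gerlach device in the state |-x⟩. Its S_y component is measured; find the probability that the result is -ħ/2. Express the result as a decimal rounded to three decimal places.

0.500

In the S_z basis, |-x⟩ = (|+z⟩ - |-z⟩)/√2 and |-y⟩ = (|+z⟩ - i|-z⟩)/√2.
|⟨-y|-x⟩|² = 1/2.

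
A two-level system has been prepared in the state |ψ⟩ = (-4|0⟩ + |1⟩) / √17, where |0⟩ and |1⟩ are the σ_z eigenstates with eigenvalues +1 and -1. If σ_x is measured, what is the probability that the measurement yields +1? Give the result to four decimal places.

|+x⟩ = (|0⟩ + |1⟩)/√2, so ⟨+x|ψ⟩ = (-3) / (√2·√17).
P = |-3|² / 34 = 9/34.

0.2647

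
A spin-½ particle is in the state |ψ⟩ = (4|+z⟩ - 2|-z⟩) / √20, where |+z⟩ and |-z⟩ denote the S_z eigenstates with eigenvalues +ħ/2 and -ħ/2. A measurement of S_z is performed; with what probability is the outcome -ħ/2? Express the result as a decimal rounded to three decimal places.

The -ħ/2 outcome corresponds to |-z⟩. Its amplitude in |ψ⟩ is -2/√20.
P = |-2|² / 20 = 4/20.

0.200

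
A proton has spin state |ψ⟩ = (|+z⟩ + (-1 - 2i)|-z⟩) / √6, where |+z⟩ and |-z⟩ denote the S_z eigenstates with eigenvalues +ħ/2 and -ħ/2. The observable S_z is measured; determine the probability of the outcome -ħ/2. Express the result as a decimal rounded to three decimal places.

The -ħ/2 outcome corresponds to |-z⟩. Its amplitude in |ψ⟩ is (-1 - 2i)/√6.
P = |-1 - 2i|² / 6 = 5/6.

0.833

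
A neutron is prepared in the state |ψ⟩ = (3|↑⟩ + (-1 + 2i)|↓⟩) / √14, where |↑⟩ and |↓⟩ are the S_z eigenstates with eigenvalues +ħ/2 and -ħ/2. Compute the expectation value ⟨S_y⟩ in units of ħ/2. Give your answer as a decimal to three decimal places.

0.857

⟨σ_y⟩ = 2 Im(a* b)/(|a|²+|b|²) with a = 3, b = (-1 + 2i).
a* b = (-3 + 6i), so ⟨σ_y⟩ = 12/14.
⟨S_y⟩ = (ħ/2)·⟨σ_y⟩.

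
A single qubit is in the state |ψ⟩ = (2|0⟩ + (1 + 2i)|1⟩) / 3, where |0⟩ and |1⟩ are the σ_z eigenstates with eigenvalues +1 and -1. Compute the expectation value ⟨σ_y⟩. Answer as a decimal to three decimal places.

0.889

⟨σ_y⟩ = 2 Im(a* b)/(|a|²+|b|²) with a = 2, b = (1 + 2i).
a* b = (2 + 4i), so ⟨σ_y⟩ = 8/9.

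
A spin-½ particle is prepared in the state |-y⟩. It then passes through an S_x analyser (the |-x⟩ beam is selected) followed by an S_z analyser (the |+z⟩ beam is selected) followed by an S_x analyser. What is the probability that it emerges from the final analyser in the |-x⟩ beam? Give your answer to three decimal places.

First analyser (S_x): from |-y⟩, P(|-x⟩) = 1/2.
After stage 1 the state is |-x⟩; P(|+z⟩) = |⟨+z|-x⟩|² = 1/2.
After stage 2 the state is |+z⟩; P(|-x⟩) = |⟨-x|+z⟩|² = 1/2.
Joint probability = 1/2 × 1/2 × 1/2 = 0.125.

0.125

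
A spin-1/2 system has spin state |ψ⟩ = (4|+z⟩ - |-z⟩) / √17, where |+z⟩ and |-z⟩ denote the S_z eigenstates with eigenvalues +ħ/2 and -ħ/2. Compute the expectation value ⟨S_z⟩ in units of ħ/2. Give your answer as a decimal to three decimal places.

⟨σ_z⟩ = |a|² - |b|² divided by |a|²+|b|², with a, b the |+z⟩, |-z⟩ amplitudes.
= (16 - 1)/17 = 15/17.
⟨S_z⟩ = (ħ/2)·⟨σ_z⟩.

0.882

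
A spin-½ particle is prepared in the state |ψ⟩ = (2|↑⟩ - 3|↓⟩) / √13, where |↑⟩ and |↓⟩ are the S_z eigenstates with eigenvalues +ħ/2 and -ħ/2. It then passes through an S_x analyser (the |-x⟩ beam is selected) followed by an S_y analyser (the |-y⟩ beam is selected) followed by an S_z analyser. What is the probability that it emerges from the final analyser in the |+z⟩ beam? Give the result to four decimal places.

First analyser (S_x): P(|-x⟩) = |⟨-x|ψ⟩|² = 25/26.
After stage 1 the state is |-x⟩; P(|-y⟩) = |⟨-y|-x⟩|² = 1/2.
After stage 2 the state is |-y⟩; P(|+z⟩) = |⟨+z|-y⟩|² = 1/2.
Joint probability = 25/26 × 1/2 × 1/2 = 0.2404.

0.2404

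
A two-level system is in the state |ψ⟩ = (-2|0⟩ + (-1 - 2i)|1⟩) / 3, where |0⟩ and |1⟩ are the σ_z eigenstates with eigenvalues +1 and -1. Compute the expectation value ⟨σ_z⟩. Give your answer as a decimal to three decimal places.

-0.111

⟨σ_z⟩ = |a|² - |b|² divided by |a|²+|b|², with a, b the |0⟩, |1⟩ amplitudes.
= (4 - 5)/9 = -1/9.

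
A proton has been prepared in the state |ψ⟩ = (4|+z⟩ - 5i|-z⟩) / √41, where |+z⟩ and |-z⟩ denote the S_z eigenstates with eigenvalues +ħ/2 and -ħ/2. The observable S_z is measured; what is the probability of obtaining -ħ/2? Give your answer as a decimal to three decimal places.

The -ħ/2 outcome corresponds to |-z⟩. Its amplitude in |ψ⟩ is -5i/√41.
P = |-5i|² / 41 = 25/41.

0.610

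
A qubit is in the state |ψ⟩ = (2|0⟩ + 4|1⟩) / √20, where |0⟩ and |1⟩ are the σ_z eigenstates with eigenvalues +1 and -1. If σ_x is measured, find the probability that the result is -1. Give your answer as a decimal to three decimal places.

|-x⟩ = (|0⟩ - |1⟩)/√2, so ⟨-x|ψ⟩ = (-2) / (√2·√20).
P = |-2|² / 40 = 4/40.

0.100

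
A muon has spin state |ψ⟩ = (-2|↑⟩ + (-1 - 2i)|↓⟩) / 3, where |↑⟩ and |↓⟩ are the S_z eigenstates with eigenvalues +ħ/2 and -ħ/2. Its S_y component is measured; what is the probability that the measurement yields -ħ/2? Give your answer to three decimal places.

|-y⟩ = (|↑⟩ - i|↓⟩)/√2, so ⟨-y|ψ⟩ = (-i) / (√2·3).
P = |-i|² / 18 = 1/18.

0.056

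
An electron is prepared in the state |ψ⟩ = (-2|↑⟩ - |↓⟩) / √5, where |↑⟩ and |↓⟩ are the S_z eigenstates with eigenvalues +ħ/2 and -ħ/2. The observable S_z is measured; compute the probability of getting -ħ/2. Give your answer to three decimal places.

0.200

The -ħ/2 outcome corresponds to |↓⟩. Its amplitude in |ψ⟩ is -1/√5.
P = |-1|² / 5 = 1/5.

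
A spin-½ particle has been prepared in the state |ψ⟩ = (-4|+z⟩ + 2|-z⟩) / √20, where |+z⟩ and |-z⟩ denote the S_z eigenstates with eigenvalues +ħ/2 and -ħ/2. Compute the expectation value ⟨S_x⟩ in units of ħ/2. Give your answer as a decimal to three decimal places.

-0.800

⟨σ_x⟩ = 2 Re(a* b)/(|a|²+|b|²) with a = -4, b = 2.
a* b = -8, so ⟨σ_x⟩ = -16/20.
⟨S_x⟩ = (ħ/2)·⟨σ_x⟩.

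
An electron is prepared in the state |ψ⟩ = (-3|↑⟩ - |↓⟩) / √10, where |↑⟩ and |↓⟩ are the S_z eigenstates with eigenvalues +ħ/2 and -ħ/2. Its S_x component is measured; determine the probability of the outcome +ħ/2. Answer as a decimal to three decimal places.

|+x⟩ = (|↑⟩ + |↓⟩)/√2, so ⟨+x|ψ⟩ = (-4) / (√2·√10).
P = |-4|² / 20 = 16/20.

0.800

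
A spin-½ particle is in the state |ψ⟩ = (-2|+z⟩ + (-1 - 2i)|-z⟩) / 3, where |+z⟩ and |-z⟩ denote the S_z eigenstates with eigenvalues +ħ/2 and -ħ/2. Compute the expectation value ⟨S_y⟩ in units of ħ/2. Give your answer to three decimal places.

⟨σ_y⟩ = 2 Im(a* b)/(|a|²+|b|²) with a = -2, b = (-1 - 2i).
a* b = (2 + 4i), so ⟨σ_y⟩ = 8/9.
⟨S_y⟩ = (ħ/2)·⟨σ_y⟩.

0.889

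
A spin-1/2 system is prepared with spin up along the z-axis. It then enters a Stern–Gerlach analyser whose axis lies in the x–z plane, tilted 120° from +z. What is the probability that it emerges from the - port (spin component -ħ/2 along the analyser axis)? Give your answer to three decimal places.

0.750

For spin-½, the probability of finding spin-up along an axis at angle θ to the initial spin direction is cos²(θ/2); spin-down is sin²(θ/2).
θ = 120°, so P = sin²(60°) ≈ 0.750.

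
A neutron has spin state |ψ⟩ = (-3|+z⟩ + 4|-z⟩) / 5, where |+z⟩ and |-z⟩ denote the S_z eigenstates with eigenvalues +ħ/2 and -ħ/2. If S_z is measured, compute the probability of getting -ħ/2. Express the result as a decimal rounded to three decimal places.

0.640

The -ħ/2 outcome corresponds to |-z⟩. Its amplitude in |ψ⟩ is 4/5.
P = |4|² / 25 = 16/25.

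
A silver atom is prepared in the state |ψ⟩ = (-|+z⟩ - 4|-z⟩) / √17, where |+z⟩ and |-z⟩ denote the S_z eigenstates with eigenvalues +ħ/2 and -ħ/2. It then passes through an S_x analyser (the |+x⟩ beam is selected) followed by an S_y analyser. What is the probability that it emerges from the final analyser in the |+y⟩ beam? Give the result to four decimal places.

0.3676

First analyser (S_x): P(|+x⟩) = |⟨+x|ψ⟩|² = 25/34.
After stage 1 the state is |+x⟩; P(|+y⟩) = |⟨+y|+x⟩|² = 1/2.
Joint probability = 25/34 × 1/2 = 0.3676.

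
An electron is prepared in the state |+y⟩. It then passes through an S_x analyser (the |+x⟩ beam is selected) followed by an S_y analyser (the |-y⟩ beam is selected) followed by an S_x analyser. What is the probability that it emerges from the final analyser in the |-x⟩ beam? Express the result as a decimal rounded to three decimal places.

0.125

First analyser (S_x): from |+y⟩, P(|+x⟩) = 1/2.
After stage 1 the state is |+x⟩; P(|-y⟩) = |⟨-y|+x⟩|² = 1/2.
After stage 2 the state is |-y⟩; P(|-x⟩) = |⟨-x|-y⟩|² = 1/2.
Joint probability = 1/2 × 1/2 × 1/2 = 0.125.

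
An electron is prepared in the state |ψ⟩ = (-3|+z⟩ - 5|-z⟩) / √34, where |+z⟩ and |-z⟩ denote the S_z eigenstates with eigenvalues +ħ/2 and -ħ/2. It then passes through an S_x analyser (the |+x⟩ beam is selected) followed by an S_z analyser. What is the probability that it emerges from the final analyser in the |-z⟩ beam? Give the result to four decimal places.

0.4706

First analyser (S_x): P(|+x⟩) = |⟨+x|ψ⟩|² = 64/68.
After stage 1 the state is |+x⟩; P(|-z⟩) = |⟨-z|+x⟩|² = 1/2.
Joint probability = 64/68 × 1/2 = 0.4706.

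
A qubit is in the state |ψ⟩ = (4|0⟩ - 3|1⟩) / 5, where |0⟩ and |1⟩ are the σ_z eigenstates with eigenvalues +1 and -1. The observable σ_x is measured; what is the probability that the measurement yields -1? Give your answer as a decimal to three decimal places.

0.980

|-x⟩ = (|0⟩ - |1⟩)/√2, so ⟨-x|ψ⟩ = (7) / (√2·5).
P = |7|² / 50 = 49/50.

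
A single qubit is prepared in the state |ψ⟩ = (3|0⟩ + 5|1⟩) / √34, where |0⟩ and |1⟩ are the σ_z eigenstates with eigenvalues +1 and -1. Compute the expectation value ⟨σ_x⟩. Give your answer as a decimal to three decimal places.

⟨σ_x⟩ = 2 Re(a* b)/(|a|²+|b|²) with a = 3, b = 5.
a* b = 15, so ⟨σ_x⟩ = 30/34.

0.882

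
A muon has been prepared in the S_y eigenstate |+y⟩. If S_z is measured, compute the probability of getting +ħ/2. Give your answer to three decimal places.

In the S_z basis, |+y⟩ = (|↑⟩ + i|↓⟩)/√2 and |+z⟩ = |↑⟩.
|⟨+z|+y⟩|² = 1/2.

0.500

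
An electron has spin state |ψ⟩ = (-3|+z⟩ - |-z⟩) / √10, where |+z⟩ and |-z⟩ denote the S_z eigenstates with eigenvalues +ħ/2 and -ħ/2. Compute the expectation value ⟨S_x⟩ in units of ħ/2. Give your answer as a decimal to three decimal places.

⟨σ_x⟩ = 2 Re(a* b)/(|a|²+|b|²) with a = -3, b = -1.
a* b = 3, so ⟨σ_x⟩ = 6/10.
⟨S_x⟩ = (ħ/2)·⟨σ_x⟩.

0.600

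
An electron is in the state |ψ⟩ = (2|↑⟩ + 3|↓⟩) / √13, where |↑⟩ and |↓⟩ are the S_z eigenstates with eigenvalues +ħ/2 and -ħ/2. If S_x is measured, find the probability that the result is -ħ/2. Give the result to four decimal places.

0.0385

|-x⟩ = (|↑⟩ - |↓⟩)/√2, so ⟨-x|ψ⟩ = (-1) / (√2·√13).
P = |-1|² / 26 = 1/26.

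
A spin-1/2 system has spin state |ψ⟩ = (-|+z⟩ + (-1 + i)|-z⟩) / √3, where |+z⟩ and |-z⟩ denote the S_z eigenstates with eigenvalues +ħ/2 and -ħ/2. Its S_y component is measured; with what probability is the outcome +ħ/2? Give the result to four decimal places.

0.1667

|+y⟩ = (|+z⟩ + i|-z⟩)/√2, so ⟨+y|ψ⟩ = (i) / (√2·√3).
P = |i|² / 6 = 1/6.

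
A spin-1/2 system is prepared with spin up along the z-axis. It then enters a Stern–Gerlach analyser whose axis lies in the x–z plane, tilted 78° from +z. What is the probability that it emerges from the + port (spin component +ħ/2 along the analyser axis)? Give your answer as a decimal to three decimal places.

0.604

For spin-½, the probability of finding spin-up along an axis at angle θ to the initial spin direction is cos²(θ/2); spin-down is sin²(θ/2).
θ = 78°, so P = cos²(39°) ≈ 0.604.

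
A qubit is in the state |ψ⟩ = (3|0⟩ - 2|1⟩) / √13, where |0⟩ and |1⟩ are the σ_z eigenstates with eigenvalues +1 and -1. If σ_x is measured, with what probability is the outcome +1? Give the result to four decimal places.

|+x⟩ = (|0⟩ + |1⟩)/√2, so ⟨+x|ψ⟩ = (1) / (√2·√13).
P = |1|² / 26 = 1/26.

0.0385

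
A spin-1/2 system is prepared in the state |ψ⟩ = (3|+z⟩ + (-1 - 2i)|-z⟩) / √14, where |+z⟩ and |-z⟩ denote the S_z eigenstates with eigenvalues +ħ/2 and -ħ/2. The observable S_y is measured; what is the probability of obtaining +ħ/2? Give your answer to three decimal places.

|+y⟩ = (|+z⟩ + i|-z⟩)/√2, so ⟨+y|ψ⟩ = (1 + i) / (√2·√14).
P = |1 + i|² / 28 = 2/28.

0.071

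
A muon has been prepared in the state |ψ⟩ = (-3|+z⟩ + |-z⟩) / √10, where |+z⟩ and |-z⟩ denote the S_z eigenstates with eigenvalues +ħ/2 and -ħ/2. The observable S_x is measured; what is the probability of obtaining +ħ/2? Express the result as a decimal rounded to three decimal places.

|+x⟩ = (|+z⟩ + |-z⟩)/√2, so ⟨+x|ψ⟩ = (-2) / (√2·√10).
P = |-2|² / 20 = 4/20.

0.200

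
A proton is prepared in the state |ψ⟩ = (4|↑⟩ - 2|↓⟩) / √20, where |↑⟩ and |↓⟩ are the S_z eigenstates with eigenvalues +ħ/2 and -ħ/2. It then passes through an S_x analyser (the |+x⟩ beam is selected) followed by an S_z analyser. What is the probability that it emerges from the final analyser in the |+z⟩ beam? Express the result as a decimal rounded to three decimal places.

0.050

First analyser (S_x): P(|+x⟩) = |⟨+x|ψ⟩|² = 4/40.
After stage 1 the state is |+x⟩; P(|+z⟩) = |⟨+z|+x⟩|² = 1/2.
Joint probability = 4/40 × 1/2 = 0.050.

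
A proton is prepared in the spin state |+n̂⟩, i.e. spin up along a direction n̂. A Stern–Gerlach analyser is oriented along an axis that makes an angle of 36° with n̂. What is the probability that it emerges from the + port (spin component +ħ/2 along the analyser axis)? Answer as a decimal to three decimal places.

For spin-½, the probability of finding spin-up along an axis at angle θ to the initial spin direction is cos²(θ/2); spin-down is sin²(θ/2).
θ = 36°, so P = cos²(18°) ≈ 0.905.

0.905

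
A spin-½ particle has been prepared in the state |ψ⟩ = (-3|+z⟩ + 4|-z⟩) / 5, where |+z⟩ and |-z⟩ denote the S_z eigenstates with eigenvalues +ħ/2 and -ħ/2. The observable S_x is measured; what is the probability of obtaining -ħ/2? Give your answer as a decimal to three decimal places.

|-x⟩ = (|+z⟩ - |-z⟩)/√2, so ⟨-x|ψ⟩ = (-7) / (√2·5).
P = |-7|² / 50 = 49/50.

0.980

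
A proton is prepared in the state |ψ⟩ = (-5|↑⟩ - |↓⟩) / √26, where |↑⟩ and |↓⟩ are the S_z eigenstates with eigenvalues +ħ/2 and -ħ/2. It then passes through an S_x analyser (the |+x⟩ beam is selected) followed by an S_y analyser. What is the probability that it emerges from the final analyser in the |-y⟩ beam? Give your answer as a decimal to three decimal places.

First analyser (S_x): P(|+x⟩) = |⟨+x|ψ⟩|² = 36/52.
After stage 1 the state is |+x⟩; P(|-y⟩) = |⟨-y|+x⟩|² = 1/2.
Joint probability = 36/52 × 1/2 = 0.346.

0.346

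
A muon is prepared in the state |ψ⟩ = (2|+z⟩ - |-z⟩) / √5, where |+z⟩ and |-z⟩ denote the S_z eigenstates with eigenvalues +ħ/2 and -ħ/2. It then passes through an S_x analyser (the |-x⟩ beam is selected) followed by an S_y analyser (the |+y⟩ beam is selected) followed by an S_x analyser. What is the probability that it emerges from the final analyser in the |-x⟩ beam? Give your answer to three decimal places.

First analyser (S_x): P(|-x⟩) = |⟨-x|ψ⟩|² = 9/10.
After stage 1 the state is |-x⟩; P(|+y⟩) = |⟨+y|-x⟩|² = 1/2.
After stage 2 the state is |+y⟩; P(|-x⟩) = |⟨-x|+y⟩|² = 1/2.
Joint probability = 9/10 × 1/2 × 1/2 = 0.225.

0.225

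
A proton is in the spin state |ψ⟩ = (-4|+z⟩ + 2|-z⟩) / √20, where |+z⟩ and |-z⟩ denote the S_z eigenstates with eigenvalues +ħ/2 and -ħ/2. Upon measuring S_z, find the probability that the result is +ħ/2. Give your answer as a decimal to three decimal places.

0.800

The +ħ/2 outcome corresponds to |+z⟩. Its amplitude in |ψ⟩ is -4/√20.
P = |-4|² / 20 = 16/20.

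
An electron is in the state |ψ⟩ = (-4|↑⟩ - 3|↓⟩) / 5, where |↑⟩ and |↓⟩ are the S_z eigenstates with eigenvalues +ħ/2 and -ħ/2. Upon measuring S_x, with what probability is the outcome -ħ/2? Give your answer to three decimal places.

|-x⟩ = (|↑⟩ - |↓⟩)/√2, so ⟨-x|ψ⟩ = (-1) / (√2·5).
P = |-1|² / 50 = 1/50.

0.020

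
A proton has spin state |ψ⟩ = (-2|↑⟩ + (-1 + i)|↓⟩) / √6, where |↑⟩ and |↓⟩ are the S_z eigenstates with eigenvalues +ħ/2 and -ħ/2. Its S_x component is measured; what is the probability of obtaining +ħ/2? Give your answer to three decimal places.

0.833

|+x⟩ = (|↑⟩ + |↓⟩)/√2, so ⟨+x|ψ⟩ = (-3 + i) / (√2·√6).
P = |-3 + i|² / 12 = 10/12.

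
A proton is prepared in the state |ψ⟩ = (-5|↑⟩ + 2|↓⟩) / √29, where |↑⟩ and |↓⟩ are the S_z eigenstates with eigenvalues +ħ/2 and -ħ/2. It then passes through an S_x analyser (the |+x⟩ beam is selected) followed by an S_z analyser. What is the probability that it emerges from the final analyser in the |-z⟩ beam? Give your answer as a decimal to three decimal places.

0.078

First analyser (S_x): P(|+x⟩) = |⟨+x|ψ⟩|² = 9/58.
After stage 1 the state is |+x⟩; P(|-z⟩) = |⟨-z|+x⟩|² = 1/2.
Joint probability = 9/58 × 1/2 = 0.078.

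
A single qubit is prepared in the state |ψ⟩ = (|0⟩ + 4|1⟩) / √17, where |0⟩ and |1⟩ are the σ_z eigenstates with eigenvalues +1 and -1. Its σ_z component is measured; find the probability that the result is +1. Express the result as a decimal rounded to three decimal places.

The +1 outcome corresponds to |0⟩. Its amplitude in |ψ⟩ is 1/√17.
P = |1|² / 17 = 1/17.

0.059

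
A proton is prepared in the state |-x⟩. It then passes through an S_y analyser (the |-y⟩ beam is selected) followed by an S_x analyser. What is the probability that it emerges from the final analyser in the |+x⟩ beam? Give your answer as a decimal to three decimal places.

First analyser (S_y): from |-x⟩, P(|-y⟩) = 1/2.
After stage 1 the state is |-y⟩; P(|+x⟩) = |⟨+x|-y⟩|² = 1/2.
Joint probability = 1/2 × 1/2 = 0.250.

0.250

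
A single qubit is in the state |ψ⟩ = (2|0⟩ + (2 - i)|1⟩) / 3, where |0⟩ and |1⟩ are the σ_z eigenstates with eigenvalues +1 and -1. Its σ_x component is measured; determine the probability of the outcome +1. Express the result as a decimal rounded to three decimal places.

0.944

|+x⟩ = (|0⟩ + |1⟩)/√2, so ⟨+x|ψ⟩ = (4 - i) / (√2·3).
P = |4 - i|² / 18 = 17/18.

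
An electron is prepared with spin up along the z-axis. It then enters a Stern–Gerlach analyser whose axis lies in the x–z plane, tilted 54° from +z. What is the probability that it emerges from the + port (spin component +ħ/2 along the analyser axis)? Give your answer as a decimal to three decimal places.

For spin-½, the probability of finding spin-up along an axis at angle θ to the initial spin direction is cos²(θ/2); spin-down is sin²(θ/2).
θ = 54°, so P = cos²(27°) ≈ 0.794.

0.794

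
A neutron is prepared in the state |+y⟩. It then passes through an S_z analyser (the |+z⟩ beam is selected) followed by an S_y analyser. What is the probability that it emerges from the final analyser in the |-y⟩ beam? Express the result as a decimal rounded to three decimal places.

First analyser (S_z): from |+y⟩, P(|+z⟩) = 1/2.
After stage 1 the state is |+z⟩; P(|-y⟩) = |⟨-y|+z⟩|² = 1/2.
Joint probability = 1/2 × 1/2 = 0.250.

0.250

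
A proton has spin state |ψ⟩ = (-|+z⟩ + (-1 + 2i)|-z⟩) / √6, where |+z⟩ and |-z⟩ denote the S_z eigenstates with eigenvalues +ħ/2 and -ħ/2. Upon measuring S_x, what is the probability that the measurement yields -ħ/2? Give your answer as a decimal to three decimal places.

|-x⟩ = (|+z⟩ - |-z⟩)/√2, so ⟨-x|ψ⟩ = (-2i) / (√2·√6).
P = |-2i|² / 12 = 4/12.

0.333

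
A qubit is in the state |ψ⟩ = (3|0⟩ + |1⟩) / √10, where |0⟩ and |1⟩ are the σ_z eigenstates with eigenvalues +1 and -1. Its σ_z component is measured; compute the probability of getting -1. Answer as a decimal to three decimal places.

0.100

The -1 outcome corresponds to |1⟩. Its amplitude in |ψ⟩ is 1/√10.
P = |1|² / 10 = 1/10.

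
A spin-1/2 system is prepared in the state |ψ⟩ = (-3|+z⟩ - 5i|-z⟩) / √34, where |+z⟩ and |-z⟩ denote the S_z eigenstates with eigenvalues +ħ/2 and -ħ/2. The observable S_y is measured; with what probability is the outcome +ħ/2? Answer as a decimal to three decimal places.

0.941

|+y⟩ = (|+z⟩ + i|-z⟩)/√2, so ⟨+y|ψ⟩ = (-8) / (√2·√34).
P = |-8|² / 68 = 64/68.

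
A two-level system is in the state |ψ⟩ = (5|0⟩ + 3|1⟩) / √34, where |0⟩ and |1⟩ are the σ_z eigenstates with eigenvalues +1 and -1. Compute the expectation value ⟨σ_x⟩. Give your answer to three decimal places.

⟨σ_x⟩ = 2 Re(a* b)/(|a|²+|b|²) with a = 5, b = 3.
a* b = 15, so ⟨σ_x⟩ = 30/34.

0.882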